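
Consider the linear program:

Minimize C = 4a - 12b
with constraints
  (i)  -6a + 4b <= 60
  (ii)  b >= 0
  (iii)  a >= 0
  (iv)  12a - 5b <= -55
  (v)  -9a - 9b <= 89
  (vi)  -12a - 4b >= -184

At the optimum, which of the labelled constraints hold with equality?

Vertices and C = 4a - 12b:
  (0, 15) → C = -180
  (40/9, 65/3) → C = -2180/9
  (0, 11) → C = -132

The minimum is at (40/9, 65/3). Substituting into each constraint, equality holds for (i) and (iv); the remaining constraints have slack.

(i) and (iv)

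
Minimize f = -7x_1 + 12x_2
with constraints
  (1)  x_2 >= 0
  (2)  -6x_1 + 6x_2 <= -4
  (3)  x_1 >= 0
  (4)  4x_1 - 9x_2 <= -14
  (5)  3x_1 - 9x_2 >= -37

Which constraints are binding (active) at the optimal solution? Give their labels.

Corner points and f = -7x_1 + 12x_2:
  (4, 10/3) → f = 12
  (43/6, 13/2) → f = 167/6
  (23, 106/9) → f = -59/3

The minimum is at (23, 106/9). Substituting into each constraint, equality holds for (4) and (5); the remaining constraints have slack.

(4) and (5)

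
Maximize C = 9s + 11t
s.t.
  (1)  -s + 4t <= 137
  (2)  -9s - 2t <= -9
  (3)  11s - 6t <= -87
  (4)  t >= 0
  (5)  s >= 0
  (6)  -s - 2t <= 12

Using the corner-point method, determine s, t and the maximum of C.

s = 237/19, t = 710/19, maximum C = 9943/19

The binding constraints are -s + 4t = 137 and 11s - 6t = -87.
Solving simultaneously gives s = 237/19, t = 710/19.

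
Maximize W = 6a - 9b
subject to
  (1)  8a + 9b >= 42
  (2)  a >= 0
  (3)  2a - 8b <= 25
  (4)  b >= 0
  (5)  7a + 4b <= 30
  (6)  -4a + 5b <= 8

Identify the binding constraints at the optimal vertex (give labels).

Feasible corners and W = 6a - 9b:
  (102/31, 54/31) → W = 126/31
  (69/38, 58/19) → W = -315/19
  (118/51, 176/51) → W = -292/17

The maximum is at (102/31, 54/31). Substituting into each constraint, equality holds for (1) and (5); the remaining constraints have slack.

(1) and (5)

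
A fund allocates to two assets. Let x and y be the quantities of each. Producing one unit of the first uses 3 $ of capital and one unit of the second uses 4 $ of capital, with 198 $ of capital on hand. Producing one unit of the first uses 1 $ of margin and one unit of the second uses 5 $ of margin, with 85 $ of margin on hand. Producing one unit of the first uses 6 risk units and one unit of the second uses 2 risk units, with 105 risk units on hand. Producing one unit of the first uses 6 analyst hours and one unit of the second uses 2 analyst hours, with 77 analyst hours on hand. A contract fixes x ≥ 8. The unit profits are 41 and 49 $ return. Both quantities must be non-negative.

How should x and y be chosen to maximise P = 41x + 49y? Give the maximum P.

Extreme points and P = 41x + 49y:
  (77/6, 0) → P = 3157/6
  (8, 0) → P = 328
  (8, 29/2) → P = 2077/2

The binding constraints are 6x + 2y = 77 and x = 8.
Solving simultaneously gives x = 8, y = 29/2.

x = 8, y = 29/2, maximum P = 2077/2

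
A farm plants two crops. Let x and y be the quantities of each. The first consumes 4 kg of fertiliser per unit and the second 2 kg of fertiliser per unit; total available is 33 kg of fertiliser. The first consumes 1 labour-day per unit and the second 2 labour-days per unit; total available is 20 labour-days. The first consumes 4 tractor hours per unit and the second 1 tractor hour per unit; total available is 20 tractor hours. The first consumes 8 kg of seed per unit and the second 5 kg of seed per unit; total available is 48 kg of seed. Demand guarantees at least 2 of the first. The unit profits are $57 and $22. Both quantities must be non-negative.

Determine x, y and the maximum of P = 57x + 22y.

x = 13/3, y = 8/3, maximum P = 917/3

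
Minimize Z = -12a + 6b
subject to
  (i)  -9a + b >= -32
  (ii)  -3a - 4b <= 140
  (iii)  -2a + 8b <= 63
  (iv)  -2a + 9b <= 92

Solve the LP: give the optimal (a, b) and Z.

Corner points and Z = -12a + 6b:
  (-4/13, -452/13) → Z = -2664/13
  (319/70, 631/70) → Z = -3/5
  (-343/8, -91/32) → Z = 7959/16

a = -4/13, b = -452/13, minimum Z = -2664/13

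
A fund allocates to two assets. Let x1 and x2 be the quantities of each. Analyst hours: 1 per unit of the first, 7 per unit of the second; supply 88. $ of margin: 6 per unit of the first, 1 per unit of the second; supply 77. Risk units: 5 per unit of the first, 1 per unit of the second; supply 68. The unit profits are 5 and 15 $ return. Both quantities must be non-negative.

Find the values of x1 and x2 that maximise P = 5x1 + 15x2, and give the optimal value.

Corner points and P = 5x1 + 15x2:
  (0, 0) → P = 0
  (0, 88/7) → P = 1320/7
  (77/6, 0) → P = 385/6
  (11, 11) → P = 220

The optimum lies where x1 + 7x2 = 88 and 6x1 + x2 = 77.
Solving simultaneously gives x1 = 11, x2 = 11.

x1 = 11, x2 = 11, maximum P = 220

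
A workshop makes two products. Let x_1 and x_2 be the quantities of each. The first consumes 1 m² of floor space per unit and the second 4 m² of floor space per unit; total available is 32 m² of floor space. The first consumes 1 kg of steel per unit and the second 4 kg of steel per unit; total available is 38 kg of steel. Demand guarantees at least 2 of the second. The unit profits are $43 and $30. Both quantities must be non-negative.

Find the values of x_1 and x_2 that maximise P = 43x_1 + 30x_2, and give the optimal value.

x_1 = 24, x_2 = 2, maximum P = 1092

Vertices and P = 43x_1 + 30x_2:
  (0, 8) → P = 240
  (0, 2) → P = 60
  (24, 2) → P = 1092

The binding constraints are x_1 + 4x_2 = 32 and x_2 = 2.
Solving simultaneously gives x_1 = 24, x_2 = 2.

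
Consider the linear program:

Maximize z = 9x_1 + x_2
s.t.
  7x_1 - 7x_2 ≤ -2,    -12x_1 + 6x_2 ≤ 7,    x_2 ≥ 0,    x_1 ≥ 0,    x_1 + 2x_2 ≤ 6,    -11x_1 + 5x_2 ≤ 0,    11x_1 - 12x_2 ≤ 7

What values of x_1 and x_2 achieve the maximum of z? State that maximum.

x_1 = 38/21, x_2 = 44/21, maximum z = 386/21

Extreme points and z = 9x_1 + x_2:
  (38/21, 44/21) → z = 386/21
  (5/21, 11/21) → z = 8/3
  (10/9, 22/9) → z = 112/9

The binding constraints are 7x_1 - 7x_2 = -2 and x_1 + 2x_2 = 6.
Solving simultaneously gives x_1 = 38/21, x_2 = 44/21.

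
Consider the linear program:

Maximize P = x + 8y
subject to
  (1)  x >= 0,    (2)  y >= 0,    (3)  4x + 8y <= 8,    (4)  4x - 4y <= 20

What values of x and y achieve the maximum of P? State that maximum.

Vertices and P = x + 8y:
  (0, 0) → P = 0
  (0, 1) → P = 8
  (2, 0) → P = 2

At the optimal vertex, x = 0 and 4x + 8y = 8.
Solving simultaneously gives x = 0, y = 1.

x = 0, y = 1, maximum P = 8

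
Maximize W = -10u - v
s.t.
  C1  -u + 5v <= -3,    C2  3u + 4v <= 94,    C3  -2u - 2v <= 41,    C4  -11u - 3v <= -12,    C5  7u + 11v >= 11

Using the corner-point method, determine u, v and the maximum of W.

u = 44/23, v = -5/23, maximum W = -435/23

Extreme points and W = -10u - v:
  (482/19, 85/19) → W = -4905/19
  (44/23, -5/23) → W = -435/23
  (198, -125) → W = -1855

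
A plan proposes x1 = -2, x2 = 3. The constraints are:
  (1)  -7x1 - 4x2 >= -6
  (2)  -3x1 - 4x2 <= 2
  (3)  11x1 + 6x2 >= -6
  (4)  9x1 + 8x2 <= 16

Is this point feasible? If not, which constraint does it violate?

feasible

(1): 2 ≥ -6 ✓
(2): -6 ≤ 2 ✓
(3): -4 ≥ -6 ✓
(4): 6 ≤ 16 ✓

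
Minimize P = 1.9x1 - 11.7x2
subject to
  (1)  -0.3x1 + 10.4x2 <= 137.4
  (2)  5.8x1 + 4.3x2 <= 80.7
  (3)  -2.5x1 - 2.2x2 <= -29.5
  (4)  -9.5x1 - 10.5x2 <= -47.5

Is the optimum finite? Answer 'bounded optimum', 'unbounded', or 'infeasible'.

bounded optimum

Vertices and P = 1.9x1 - 11.7x2:
  (246/61, 813/61) → P = -90447/610
  (226/1333, 35235/2666) → P = -4113907/26660
  (5069/201, -3065/201) → P = 227458/1005
The feasible region has finitely many vertices and no improving ray; the minimum is -4113907/26660 at (226/1333, 35235/2666).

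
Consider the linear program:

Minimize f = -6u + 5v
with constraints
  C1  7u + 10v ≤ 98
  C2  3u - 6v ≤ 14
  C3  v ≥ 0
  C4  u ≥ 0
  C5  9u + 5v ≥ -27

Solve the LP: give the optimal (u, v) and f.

u = 91/9, v = 49/18, minimum f = -847/18

Vertices and f = -6u + 5v:
  (91/9, 49/18) → f = -847/18
  (0, 49/5) → f = 49
  (14/3, 0) → f = -28
  (0, 0) → f = 0

At the optimal vertex, 7u + 10v = 98 and 3u - 6v = 14.
Solving simultaneously gives u = 91/9, v = 49/18.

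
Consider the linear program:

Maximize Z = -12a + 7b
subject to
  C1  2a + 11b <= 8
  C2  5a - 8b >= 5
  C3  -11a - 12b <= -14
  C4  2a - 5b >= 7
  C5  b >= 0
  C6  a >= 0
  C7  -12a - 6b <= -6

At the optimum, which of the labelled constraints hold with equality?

Feasible corners and Z = -12a + 7b:
  (117/32, 1/16) → Z = -695/16
  (4, 0) → Z = -48
  (7/2, 0) → Z = -42

The maximum is at (7/2, 0). Substituting into each constraint, equality holds for C4 and C5; the remaining constraints have slack.

C4 and C5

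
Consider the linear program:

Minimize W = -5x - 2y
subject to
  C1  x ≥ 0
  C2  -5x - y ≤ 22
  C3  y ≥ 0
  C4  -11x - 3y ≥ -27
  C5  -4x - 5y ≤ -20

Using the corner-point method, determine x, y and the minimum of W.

Feasible corners and W = -5x - 2y:
  (0, 9) → W = -18
  (0, 4) → W = -8
  (75/43, 112/43) → W = -599/43

x = 0, y = 9, minimum W = -18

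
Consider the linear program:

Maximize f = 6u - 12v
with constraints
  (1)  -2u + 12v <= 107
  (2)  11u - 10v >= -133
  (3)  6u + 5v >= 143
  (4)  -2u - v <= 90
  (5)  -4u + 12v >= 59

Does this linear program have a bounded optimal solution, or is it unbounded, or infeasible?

Vertices and f = 6u - 12v:
  (1181/82, 464/41) → f = -2025/41
  (24, 155/12) → f = -11
  (1421/92, 463/46) → f = -1293/46
The feasible region has finitely many vertices and no improving ray; the maximum is -11 at (24, 155/12).

bounded optimum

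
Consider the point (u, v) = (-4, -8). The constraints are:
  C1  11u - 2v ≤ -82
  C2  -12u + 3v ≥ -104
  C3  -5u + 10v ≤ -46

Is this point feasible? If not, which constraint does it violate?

not feasible — violates C1

Constraint C1: 11u - 2v = -28, which is not ≤ -82. All other constraints are satisfied.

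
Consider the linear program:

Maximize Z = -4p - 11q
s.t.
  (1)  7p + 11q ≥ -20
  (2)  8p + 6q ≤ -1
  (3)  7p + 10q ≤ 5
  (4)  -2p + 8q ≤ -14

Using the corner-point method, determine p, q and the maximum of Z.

p = 109/46, q = -153/46, maximum Z = 1247/46

Feasible corners and Z = -4p - 11q:
  (109/46, -153/46) → Z = 1247/46
  (-1/13, -23/13) → Z = 257/13
  (1, -3/2) → Z = 25/2

The binding constraints are 7p + 11q = -20 and 8p + 6q = -1.
Solving simultaneously gives p = 109/46, q = -153/46.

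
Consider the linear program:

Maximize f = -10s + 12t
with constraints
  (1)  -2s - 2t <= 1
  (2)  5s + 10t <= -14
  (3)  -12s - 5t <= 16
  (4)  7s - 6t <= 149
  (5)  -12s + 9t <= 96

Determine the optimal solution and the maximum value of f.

Vertices and f = -10s + 12t:
  (9/5, -23/10) → f = -228/5
  (146/13, -305/26) → f = -3290/13
  (703/50, -843/100) → f = -6044/25

The binding constraints are -2s - 2t = 1 and 5s + 10t = -14.
Solving simultaneously gives s = 9/5, t = -23/10.

s = 9/5, t = -23/10, maximum f = -228/5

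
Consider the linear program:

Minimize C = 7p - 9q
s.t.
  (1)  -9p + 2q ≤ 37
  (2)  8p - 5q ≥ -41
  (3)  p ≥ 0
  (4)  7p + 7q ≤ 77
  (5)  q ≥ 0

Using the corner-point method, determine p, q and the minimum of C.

p = 14/13, q = 129/13, minimum C = -1063/13

Corner points and C = 7p - 9q:
  (0, 41/5) → C = -369/5
  (14/13, 129/13) → C = -1063/13
  (0, 0) → C = 0
  (11, 0) → C = 77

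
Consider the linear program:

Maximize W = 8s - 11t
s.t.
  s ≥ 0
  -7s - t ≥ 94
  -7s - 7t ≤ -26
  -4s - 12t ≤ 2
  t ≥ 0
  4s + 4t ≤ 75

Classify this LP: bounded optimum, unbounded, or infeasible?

The boundaries s = 0 and -7s - 7t = -26 meet at (0, 26/7), but that point violates -7s - t ≥ 94. Every candidate vertex is excluded by some other constraint, so the feasible region is empty.

infeasible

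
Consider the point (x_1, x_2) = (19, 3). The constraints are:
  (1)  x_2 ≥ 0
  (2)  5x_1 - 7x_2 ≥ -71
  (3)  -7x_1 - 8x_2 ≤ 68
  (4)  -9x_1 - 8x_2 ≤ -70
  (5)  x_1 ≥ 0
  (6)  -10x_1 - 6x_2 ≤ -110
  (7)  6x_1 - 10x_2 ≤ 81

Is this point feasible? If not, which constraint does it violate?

Constraint (7): 6x_1 - 10x_2 = 84, which is not ≤ 81. All other constraints are satisfied.

not feasible — violates (7)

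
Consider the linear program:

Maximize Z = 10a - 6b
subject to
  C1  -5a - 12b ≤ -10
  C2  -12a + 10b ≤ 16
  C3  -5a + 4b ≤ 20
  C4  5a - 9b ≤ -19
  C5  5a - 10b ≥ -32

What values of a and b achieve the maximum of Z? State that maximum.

Extreme points and Z = 10a - 6b:
  (23/29, 74/29) → Z = -214/29
  (16/7, 152/35) → Z = -16/5
  (98/5, 13) → Z = 118

The optimum lies where 5a - 9b = -19 and 5a - 10b = -32.
Solving simultaneously gives a = 98/5, b = 13.

a = 98/5, b = 13, maximum Z = 118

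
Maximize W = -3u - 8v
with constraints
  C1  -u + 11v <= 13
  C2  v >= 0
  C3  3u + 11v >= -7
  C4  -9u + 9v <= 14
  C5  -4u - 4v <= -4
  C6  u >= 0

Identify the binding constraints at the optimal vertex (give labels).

C2 and C5

Feasible corners and W = -3u - 8v:
  (0, 13/11) → W = -104/11
  (1, 0) → W = -3
  (0, 1) → W = -8
The feasible region is unbounded (it extends along (11, 1), (1, 0)), but W strictly decreases along every unbounded feasible direction, so there is no improving ray and the maximum is attained at a vertex.

The maximum is at (1, 0). Substituting into each constraint, equality holds for C2 and C5; the remaining constraints have slack.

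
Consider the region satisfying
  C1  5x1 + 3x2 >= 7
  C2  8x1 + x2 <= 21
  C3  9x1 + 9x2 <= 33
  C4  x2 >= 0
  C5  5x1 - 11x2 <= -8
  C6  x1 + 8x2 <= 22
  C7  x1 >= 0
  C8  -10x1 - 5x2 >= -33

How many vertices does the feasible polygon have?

5

The feasible vertices (each the meet of two boundaries and inside every other half-plane) are:
  (53/70, 15/14)
  (0, 7/3)
  (97/48, 79/48)
  (22/21, 55/21)
  (0, 11/4)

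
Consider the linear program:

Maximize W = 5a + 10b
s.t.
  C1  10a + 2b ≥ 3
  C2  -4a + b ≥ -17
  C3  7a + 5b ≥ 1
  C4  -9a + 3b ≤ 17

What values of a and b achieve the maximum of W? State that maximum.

a = 68/3, b = 221/3, maximum W = 850

Corner points and W = 5a + 10b:
  (13/36, -11/36) → W = -5/4
  (-25/48, 197/48) → W = 615/16
  (86/27, -115/27) → W = -80/3
  (68/3, 221/3) → W = 850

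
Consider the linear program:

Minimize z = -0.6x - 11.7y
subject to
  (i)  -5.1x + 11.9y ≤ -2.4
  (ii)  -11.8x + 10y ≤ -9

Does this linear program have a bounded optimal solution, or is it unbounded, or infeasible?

From the feasible point (4155/4471, 879/4471), moving in the direction (11.9, 5.1) keeps every constraint satisfied while z decreases without bound.

unbounded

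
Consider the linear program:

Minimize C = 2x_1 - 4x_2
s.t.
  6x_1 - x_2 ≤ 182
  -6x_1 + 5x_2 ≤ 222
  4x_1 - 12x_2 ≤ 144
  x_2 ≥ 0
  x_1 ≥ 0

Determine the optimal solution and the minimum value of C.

Vertices and C = 2x_1 - 4x_2:
  (283/6, 101) → C = -929/3
  (91/3, 0) → C = 182/3
  (0, 222/5) → C = -888/5
  (0, 0) → C = 0

At the optimal vertex, 6x_1 - x_2 = 182 and -6x_1 + 5x_2 = 222.
Solving simultaneously gives x_1 = 283/6, x_2 = 101.

x_1 = 283/6, x_2 = 101, minimum C = -929/3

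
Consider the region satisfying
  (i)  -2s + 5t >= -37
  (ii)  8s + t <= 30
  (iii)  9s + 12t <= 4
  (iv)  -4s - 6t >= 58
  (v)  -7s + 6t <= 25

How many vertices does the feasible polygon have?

3

Pairwise boundary intersections that survive every other constraint:
  (-17/8, -33/4)
  (-347/23, -309/23)
  (-83/11, -51/11)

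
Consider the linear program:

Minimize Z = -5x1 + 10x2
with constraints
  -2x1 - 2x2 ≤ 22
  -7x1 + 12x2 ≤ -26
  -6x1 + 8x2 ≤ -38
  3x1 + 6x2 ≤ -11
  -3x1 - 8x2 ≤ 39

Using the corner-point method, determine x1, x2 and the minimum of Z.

x1 = 73/3, x2 = -14, minimum Z = -785/3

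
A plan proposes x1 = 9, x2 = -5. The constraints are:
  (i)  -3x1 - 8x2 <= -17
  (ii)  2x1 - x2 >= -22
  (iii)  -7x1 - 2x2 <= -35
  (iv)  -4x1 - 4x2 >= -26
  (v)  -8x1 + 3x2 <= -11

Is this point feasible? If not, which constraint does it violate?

not feasible — violates (i)

Constraint (i): -3x1 - 8x2 = 13, which is not ≤ -17. All other constraints are satisfied.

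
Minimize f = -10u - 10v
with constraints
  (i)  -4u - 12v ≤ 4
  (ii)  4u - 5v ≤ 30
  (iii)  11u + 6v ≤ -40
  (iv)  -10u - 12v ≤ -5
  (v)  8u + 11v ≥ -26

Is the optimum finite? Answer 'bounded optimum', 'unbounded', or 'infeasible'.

From the feasible point (-85/12, 455/72), moving in the direction (-6, 11) keeps every constraint satisfied while f decreases without bound.

unbounded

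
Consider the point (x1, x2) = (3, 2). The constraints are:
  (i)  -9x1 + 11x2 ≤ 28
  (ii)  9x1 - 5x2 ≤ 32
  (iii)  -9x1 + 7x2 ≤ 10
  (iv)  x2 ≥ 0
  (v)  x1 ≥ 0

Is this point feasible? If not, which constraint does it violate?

(i): -5 ≤ 28 ✓
(ii): 17 ≤ 32 ✓
(iii): -13 ≤ 10 ✓
(iv): 2 ≥ 0 ✓
(v): 3 ≥ 0 ✓

feasible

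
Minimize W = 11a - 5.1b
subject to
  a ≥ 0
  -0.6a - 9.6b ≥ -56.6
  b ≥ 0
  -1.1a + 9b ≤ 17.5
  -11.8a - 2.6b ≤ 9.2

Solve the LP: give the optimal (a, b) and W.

a = 0, b = 35/18, minimum W = -119/12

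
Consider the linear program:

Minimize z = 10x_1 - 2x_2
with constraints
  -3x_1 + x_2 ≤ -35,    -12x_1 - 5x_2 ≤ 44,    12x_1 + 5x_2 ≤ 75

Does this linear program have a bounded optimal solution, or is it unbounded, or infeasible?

bounded optimum

Feasible corners and z = 10x_1 - 2x_2:
  (131/27, -184/9) → z = 2414/27
  (250/27, -65/9) → z = 2890/27
The feasible region has finitely many vertices and no improving ray; the minimum is 2414/27 at (131/27, -184/9).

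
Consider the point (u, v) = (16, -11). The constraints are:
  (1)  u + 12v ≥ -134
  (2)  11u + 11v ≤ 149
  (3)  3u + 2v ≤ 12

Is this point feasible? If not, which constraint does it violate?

not feasible — violates (3)

Constraint (3): 3u + 2v = 26, which is not ≤ 12. All other constraints are satisfied.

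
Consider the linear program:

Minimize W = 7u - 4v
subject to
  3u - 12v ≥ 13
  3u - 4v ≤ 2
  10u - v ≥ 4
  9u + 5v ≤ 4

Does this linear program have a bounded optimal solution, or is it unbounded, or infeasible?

infeasible

The boundaries 3u - 12v = 13 and 3u - 4v = 2 meet at (-7/6, -11/8), but that point violates 10u - v ≥ 4. Every candidate vertex is excluded by some other constraint, so the feasible region is empty.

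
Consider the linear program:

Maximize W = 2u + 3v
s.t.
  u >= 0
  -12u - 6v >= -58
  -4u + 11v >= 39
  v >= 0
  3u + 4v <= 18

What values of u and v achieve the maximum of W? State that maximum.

Vertices and W = 2u + 3v:
  (0, 39/11) → W = 117/11
  (0, 9/2) → W = 27/2
  (6/7, 27/7) → W = 93/7

At the optimal vertex, u = 0 and 3u + 4v = 18.
Solving simultaneously gives u = 0, v = 9/2.

u = 0, v = 9/2, maximum W = 27/2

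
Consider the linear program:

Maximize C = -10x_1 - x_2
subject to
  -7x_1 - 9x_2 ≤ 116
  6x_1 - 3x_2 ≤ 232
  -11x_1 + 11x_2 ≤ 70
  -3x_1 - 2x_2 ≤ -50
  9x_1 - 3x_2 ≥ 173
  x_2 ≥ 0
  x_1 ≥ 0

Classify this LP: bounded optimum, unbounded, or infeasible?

bounded optimum

Corner points and C = -10x_1 - x_2:
  (2762/33, 2972/33) → C = -30592/33
  (116/3, 0) → C = -1160/3
  (2113/66, 2533/66) → C = -23663/66
  (173/9, 0) → C = -1730/9
The feasible region has finitely many vertices and no improving ray; the maximum is -1730/9 at (173/9, 0).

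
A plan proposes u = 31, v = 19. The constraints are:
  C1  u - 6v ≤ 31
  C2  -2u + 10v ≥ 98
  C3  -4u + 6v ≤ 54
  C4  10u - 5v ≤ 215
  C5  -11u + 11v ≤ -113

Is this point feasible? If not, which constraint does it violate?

feasible

C1: -83 ≤ 31 ✓
C2: 128 ≥ 98 ✓
C3: -10 ≤ 54 ✓
C4: 215 ≤ 215 ✓
C5: -132 ≤ -113 ✓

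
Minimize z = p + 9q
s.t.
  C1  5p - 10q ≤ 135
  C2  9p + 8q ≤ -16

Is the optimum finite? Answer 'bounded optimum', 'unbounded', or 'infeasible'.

From the feasible point (92/13, -259/26), moving in the direction (-10, -5) keeps every constraint satisfied while z decreases without bound.

unbounded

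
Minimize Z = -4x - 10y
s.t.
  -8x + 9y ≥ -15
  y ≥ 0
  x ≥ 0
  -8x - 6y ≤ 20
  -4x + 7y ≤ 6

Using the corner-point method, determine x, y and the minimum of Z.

Vertices and Z = -4x - 10y:
  (15/8, 0) → Z = -15/2
  (159/20, 27/5) → Z = -429/5
  (0, 0) → Z = 0
  (0, 6/7) → Z = -60/7

x = 159/20, y = 27/5, minimum Z = -429/5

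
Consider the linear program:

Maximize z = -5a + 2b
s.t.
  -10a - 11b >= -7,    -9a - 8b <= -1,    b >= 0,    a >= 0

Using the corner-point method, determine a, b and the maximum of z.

Feasible corners and z = -5a + 2b:
  (7/10, 0) → z = -7/2
  (0, 7/11) → z = 14/11
  (1/9, 0) → z = -5/9
  (0, 1/8) → z = 1/4

a = 0, b = 7/11, maximum z = 14/11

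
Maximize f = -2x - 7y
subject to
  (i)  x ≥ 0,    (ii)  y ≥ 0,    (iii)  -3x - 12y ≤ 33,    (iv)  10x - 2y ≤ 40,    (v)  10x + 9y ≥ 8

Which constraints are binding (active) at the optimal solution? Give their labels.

Extreme points and f = -2x - 7y:
  (0, 8/9) → f = -56/9
  (4, 0) → f = -8
  (4/5, 0) → f = -8/5
The feasible region is unbounded (it extends along (0, 1), (1, 5)), but f strictly decreases along every unbounded feasible direction, so there is no improving ray and the maximum is attained at a vertex.

The maximum is at (4/5, 0). Substituting into each constraint, equality holds for (ii) and (v); the remaining constraints have slack.

(ii) and (v)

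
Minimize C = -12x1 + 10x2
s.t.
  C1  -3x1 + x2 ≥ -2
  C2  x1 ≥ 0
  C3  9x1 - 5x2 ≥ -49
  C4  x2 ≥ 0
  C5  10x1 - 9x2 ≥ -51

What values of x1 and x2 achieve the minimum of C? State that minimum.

x1 = 2/3, x2 = 0, minimum C = -8

Vertices and C = -12x1 + 10x2:
  (2/3, 0) → C = -8
  (69/17, 173/17) → C = 902/17
  (0, 0) → C = 0
  (0, 17/3) → C = 170/3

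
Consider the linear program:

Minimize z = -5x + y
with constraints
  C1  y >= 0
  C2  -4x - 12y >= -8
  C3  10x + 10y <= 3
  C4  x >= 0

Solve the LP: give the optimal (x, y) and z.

x = 3/10, y = 0, minimum z = -3/2

Feasible corners and z = -5x + y:
  (3/10, 0) → z = -3/2
  (0, 0) → z = 0
  (0, 3/10) → z = 3/10

The optimum lies where y = 0 and 10x + 10y = 3.
Solving simultaneously gives x = 3/10, y = 0.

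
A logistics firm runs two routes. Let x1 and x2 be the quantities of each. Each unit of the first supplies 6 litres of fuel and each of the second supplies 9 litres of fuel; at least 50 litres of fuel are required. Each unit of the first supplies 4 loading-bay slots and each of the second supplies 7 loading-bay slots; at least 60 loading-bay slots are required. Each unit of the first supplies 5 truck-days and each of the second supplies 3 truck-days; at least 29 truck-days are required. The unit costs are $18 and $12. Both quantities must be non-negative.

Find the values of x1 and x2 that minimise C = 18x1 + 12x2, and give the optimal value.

Extreme points and C = 18x1 + 12x2:
  (0, 29/3) → C = 116
  (15, 0) → C = 270
  (1, 8) → C = 114
The feasible region is unbounded (it extends along (0, 1), (1, 0)), but C strictly increases along every unbounded feasible direction, so there is no improving ray and the minimum is attained at a vertex.

The optimum lies where 4x1 + 7x2 = 60 and 5x1 + 3x2 = 29.
Solving simultaneously gives x1 = 1, x2 = 8.

x1 = 1, x2 = 8, minimum C = 114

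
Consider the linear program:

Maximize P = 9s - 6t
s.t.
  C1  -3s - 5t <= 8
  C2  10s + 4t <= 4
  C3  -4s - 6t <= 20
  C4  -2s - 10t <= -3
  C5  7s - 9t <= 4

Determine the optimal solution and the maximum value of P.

Feasible corners and P = 9s - 6t:
  (-26, 14) → P = -318
  (-19/4, 5/4) → P = -201/4
  (7/23, 11/46) → P = 30/23
The feasible region is unbounded (it extends along (-2, 5), (-3, 2)), but P strictly decreases along every unbounded feasible direction, so there is no improving ray and the maximum is attained at a vertex.

The optimum lies where 10s + 4t = 4 and -2s - 10t = -3.
Solving simultaneously gives s = 7/23, t = 11/46.

s = 7/23, t = 11/46, maximum P = 30/23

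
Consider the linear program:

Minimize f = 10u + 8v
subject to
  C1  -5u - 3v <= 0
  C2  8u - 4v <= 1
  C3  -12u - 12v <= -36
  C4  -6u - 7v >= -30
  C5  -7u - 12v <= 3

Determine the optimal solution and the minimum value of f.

Feasible corners and f = 10u + 8v:
  (-9/2, 15/2) → f = 15
  (-90/17, 150/17) → f = 300/17
  (13/12, 23/12) → f = 157/6
  (127/80, 117/40) → f = 1571/40

At the optimal vertex, -5u - 3v = 0 and -12u - 12v = -36.
Solving simultaneously gives u = -9/2, v = 15/2.

u = -9/2, v = 15/2, minimum f = 15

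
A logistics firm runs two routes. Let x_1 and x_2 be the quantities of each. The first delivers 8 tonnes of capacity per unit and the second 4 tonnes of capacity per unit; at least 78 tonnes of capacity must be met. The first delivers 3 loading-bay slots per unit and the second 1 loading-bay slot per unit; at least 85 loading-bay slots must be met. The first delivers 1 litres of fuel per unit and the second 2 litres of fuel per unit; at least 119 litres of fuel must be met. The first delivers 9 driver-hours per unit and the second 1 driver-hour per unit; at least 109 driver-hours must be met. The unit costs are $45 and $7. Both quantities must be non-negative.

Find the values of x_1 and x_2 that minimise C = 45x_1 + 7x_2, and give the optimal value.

x_1 = 4, x_2 = 73, minimum C = 691

Extreme points and C = 45x_1 + 7x_2:
  (0, 109) → C = 763
  (119, 0) → C = 5355
  (51/5, 272/5) → C = 4199/5
  (4, 73) → C = 691
The feasible region is unbounded (it extends along (0, 1), (1, 0)), but C strictly increases along every unbounded feasible direction, so there is no improving ray and the minimum is attained at a vertex.

The binding constraints are 3x_1 + x_2 = 85 and 9x_1 + x_2 = 109.
Solving simultaneously gives x_1 = 4, x_2 = 73.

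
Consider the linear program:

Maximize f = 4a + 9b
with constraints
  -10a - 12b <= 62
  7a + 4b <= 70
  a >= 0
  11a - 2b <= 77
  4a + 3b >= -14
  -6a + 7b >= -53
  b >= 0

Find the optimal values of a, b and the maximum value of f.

The binding constraints are 7a + 4b = 70 and a = 0.
Solving simultaneously gives a = 0, b = 35/2.

a = 0, b = 35/2, maximum f = 315/2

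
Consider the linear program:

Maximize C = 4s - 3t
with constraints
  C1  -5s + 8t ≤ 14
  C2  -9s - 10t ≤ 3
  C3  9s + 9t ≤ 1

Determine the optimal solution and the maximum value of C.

s = 37/9, t = -4, maximum C = 256/9

Vertices and C = 4s - 3t:
  (-82/61, 111/122) → C = -989/122
  (-118/117, 131/117) → C = -865/117
  (37/9, -4) → C = 256/9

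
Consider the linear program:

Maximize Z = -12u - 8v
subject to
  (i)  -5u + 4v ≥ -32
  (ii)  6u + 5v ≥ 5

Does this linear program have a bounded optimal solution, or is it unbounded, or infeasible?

From the feasible point (180/49, -167/49), moving in the direction (-5, 6) keeps every constraint satisfied while Z increases without bound.

unbounded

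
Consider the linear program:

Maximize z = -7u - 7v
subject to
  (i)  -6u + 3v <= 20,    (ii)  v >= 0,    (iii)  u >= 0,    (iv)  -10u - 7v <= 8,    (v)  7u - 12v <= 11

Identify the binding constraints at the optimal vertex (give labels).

Extreme points and z = -7u - 7v:
  (0, 20/3) → z = -140/3
  (0, 0) → z = 0
  (11/7, 0) → z = -11
The feasible region is unbounded (it extends along (12, 7), (1, 2)), but z strictly decreases along every unbounded feasible direction, so there is no improving ray and the maximum is attained at a vertex.

The maximum is at (0, 0). Substituting into each constraint, equality holds for (ii) and (iii); the remaining constraints have slack.

(ii) and (iii)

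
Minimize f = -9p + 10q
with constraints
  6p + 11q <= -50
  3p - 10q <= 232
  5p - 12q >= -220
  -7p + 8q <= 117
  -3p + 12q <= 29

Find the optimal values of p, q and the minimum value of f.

p = 684/31, q = -514/31, minimum f = -11296/31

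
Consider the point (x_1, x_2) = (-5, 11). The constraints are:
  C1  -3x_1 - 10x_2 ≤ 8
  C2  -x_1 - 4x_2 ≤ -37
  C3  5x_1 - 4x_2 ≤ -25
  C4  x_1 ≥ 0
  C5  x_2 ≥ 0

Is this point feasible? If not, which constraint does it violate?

not feasible — violates C4

Constraint C4: x_1 = -5, which is not ≥ 0. All other constraints are satisfied.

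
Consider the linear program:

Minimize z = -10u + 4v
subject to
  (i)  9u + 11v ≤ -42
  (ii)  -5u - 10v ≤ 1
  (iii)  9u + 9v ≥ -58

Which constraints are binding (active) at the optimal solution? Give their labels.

Extreme points and z = -10u + 4v:
  (-409/35, 201/35) → z = 4894/35
  (-130/9, 8) → z = 1588/9
  (-571/45, 281/45) → z = 2278/15

The minimum is at (-409/35, 201/35). Substituting into each constraint, equality holds for (i) and (ii); the remaining constraints have slack.

(i) and (ii)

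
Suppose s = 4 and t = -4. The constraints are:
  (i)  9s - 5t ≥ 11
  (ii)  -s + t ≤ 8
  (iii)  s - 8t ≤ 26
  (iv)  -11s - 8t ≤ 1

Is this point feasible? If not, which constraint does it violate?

Constraint (iii): s - 8t = 36, which is not ≤ 26. All other constraints are satisfied.

not feasible — violates (iii)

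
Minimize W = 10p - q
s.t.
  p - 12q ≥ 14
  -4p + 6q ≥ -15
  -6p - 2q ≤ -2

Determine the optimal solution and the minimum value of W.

p = 26/37, q = -41/37, minimum W = 301/37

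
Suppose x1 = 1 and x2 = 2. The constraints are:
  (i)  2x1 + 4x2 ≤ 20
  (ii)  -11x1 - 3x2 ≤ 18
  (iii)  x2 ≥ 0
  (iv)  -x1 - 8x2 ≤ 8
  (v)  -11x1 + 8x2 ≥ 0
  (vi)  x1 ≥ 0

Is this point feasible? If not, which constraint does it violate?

feasible

(i): 10 ≤ 20 ✓
(ii): -17 ≤ 18 ✓
(iii): 2 ≥ 0 ✓
(iv): -17 ≤ 8 ✓
(v): 5 ≥ 0 ✓
(vi): 1 ≥ 0 ✓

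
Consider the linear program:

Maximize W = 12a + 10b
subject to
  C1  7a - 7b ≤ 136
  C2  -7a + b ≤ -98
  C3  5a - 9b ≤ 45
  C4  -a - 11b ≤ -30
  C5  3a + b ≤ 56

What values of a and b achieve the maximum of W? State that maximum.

a = 77/5, b = 49/5, maximum W = 1414/5

Corner points and W = 12a + 10b:
  (837/58, 175/58) → W = 5897/29
  (77/5, 49/5) → W = 1414/5
  (549/32, 145/32) → W = 4019/16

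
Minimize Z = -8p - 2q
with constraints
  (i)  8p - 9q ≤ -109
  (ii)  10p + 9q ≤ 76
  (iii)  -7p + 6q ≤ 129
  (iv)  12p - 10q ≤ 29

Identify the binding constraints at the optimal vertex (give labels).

(i) and (ii)

Feasible corners and Z = -8p - 2q:
  (-11/6, 283/27) → Z = -170/27
  (-169/5, -269/15) → Z = 4594/15
  (-235/41, 1822/123) → Z = 1996/123

The minimum is at (-11/6, 283/27). Substituting into each constraint, equality holds for (i) and (ii); the remaining constraints have slack.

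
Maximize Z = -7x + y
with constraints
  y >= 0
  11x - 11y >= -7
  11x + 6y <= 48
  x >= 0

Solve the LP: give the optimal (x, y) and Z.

x = 0, y = 7/11, maximum Z = 7/11

Corner points and Z = -7x + y:
  (48/11, 0) → Z = -336/11
  (0, 0) → Z = 0
  (486/187, 55/17) → Z = -2797/187
  (0, 7/11) → Z = 7/11

The optimum lies where 11x - 11y = -7 and x = 0.
Solving simultaneously gives x = 0, y = 7/11.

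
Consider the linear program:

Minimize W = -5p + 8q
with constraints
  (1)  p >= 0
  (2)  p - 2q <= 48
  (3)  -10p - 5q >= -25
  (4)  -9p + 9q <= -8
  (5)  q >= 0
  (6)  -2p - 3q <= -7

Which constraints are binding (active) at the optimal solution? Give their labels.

Extreme points and W = -5p + 8q:
  (53/27, 29/27) → W = -11/9
  (2, 1) → W = -2
  (29/15, 47/45) → W = -59/45

The minimum is at (2, 1). Substituting into each constraint, equality holds for (3) and (6); the remaining constraints have slack.

(3) and (6)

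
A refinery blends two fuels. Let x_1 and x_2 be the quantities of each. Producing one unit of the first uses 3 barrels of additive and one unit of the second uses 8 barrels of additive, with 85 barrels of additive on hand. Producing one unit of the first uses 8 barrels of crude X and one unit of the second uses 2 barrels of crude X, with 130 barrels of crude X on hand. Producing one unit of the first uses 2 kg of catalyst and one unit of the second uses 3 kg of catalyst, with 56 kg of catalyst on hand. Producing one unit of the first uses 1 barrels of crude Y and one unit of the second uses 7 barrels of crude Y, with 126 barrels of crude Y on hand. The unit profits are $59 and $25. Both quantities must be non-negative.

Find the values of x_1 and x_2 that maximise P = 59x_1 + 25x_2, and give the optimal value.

Feasible corners and P = 59x_1 + 25x_2:
  (0, 0) → P = 0
  (0, 85/8) → P = 2125/8
  (65/4, 0) → P = 3835/4
  (15, 5) → P = 1010

At the optimal vertex, 3x_1 + 8x_2 = 85 and 8x_1 + 2x_2 = 130.
Solving simultaneously gives x_1 = 15, x_2 = 5.

x_1 = 15, x_2 = 5, maximum P = 1010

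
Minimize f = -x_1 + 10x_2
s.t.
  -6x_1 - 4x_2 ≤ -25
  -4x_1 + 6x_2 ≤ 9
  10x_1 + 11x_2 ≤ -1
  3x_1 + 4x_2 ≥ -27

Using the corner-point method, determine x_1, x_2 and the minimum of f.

Corner points and f = -x_1 + 10x_2:
  (279/26, -128/13) → f = -2839/26
  (52/3, -79/4) → f = -1289/6
  (293/7, -267/7) → f = -2963/7

x_1 = 293/7, x_2 = -267/7, minimum f = -2963/7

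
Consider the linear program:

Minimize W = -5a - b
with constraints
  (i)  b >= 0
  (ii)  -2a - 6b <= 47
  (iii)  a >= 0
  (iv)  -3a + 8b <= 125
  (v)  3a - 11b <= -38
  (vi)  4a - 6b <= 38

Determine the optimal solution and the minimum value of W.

a = 527/7, b = 307/7, minimum W = -2942/7

Vertices and W = -5a - b:
  (0, 125/8) → W = -125/8
  (0, 38/11) → W = -38/11
  (527/7, 307/7) → W = -2942/7
  (323/13, 133/13) → W = -1748/13

The optimum lies where -3a + 8b = 125 and 4a - 6b = 38.
Solving simultaneously gives a = 527/7, b = 307/7.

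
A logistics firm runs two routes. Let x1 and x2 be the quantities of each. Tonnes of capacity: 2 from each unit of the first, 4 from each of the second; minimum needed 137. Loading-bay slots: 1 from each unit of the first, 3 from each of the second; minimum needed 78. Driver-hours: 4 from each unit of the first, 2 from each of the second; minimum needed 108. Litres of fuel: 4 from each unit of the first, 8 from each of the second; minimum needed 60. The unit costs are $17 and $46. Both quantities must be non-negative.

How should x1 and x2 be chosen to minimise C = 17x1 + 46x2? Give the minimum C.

Feasible corners and C = 17x1 + 46x2:
  (0, 54) → C = 2484
  (78, 0) → C = 1326
  (99/2, 19/2) → C = 2557/2
  (79/6, 83/3) → C = 2993/2
The feasible region is unbounded (it extends along (0, 1), (1, 0)), but C strictly increases along every unbounded feasible direction, so there is no improving ray and the minimum is attained at a vertex.

x1 = 99/2, x2 = 19/2, minimum C = 2557/2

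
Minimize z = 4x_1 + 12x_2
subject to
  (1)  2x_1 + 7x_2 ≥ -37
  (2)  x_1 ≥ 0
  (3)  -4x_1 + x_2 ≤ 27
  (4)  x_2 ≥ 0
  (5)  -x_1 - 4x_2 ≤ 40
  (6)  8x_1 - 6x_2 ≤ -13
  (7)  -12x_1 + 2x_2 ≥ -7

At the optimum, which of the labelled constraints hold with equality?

(2) and (6)

Corner points and z = 4x_1 + 12x_2:
  (0, 27) → z = 324
  (0, 13/6) → z = 26
  (61/4, 88) → z = 1117
  (17/14, 53/14) → z = 352/7

The minimum is at (0, 13/6). Substituting into each constraint, equality holds for (2) and (6); the remaining constraints have slack.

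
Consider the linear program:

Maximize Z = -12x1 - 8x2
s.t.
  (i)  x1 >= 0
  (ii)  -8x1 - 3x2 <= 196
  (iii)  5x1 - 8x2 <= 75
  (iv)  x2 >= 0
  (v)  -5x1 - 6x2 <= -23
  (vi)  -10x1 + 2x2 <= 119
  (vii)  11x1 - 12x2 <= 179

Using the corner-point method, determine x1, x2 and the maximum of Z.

x1 = 0, x2 = 23/6, maximum Z = -92/3

The feasible region is unbounded (it extends along (1, 5), (12, 11)), but Z strictly decreases along every unbounded feasible direction, so there is no improving ray and the maximum is attained at a vertex.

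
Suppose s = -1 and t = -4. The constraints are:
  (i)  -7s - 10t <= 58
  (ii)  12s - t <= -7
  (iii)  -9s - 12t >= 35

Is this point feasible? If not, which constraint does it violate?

feasible

(i): 47 ≤ 58 ✓
(ii): -8 ≤ -7 ✓
(iii): 57 ≥ 35 ✓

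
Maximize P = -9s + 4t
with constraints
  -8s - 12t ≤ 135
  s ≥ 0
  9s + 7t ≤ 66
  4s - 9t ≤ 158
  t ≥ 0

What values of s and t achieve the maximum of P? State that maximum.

s = 0, t = 66/7, maximum P = 264/7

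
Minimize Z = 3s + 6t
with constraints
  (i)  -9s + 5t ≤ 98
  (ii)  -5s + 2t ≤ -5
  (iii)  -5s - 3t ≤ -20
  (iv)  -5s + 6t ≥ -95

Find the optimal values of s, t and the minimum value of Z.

Feasible corners and Z = 3s + 6t:
  (221/7, 535/7) → Z = 3873/7
  (11/5, 3) → Z = 123/5
  (9, -25/3) → Z = -23
The feasible region is unbounded (it extends along (6, 5), (5, 9)), but Z strictly increases along every unbounded feasible direction, so there is no improving ray and the minimum is attained at a vertex.

At the optimal vertex, -5s - 3t = -20 and -5s + 6t = -95.
Solving simultaneously gives s = 9, t = -25/3.

s = 9, t = -25/3, minimum Z = -23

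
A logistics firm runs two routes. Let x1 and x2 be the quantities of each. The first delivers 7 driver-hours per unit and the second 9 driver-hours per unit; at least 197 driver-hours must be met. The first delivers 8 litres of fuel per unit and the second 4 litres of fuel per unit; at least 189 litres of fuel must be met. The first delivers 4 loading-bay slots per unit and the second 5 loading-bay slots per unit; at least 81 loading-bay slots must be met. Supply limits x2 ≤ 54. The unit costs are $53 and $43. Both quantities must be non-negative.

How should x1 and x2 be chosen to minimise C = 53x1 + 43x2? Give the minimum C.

x1 = 83/4, x2 = 23/4, minimum C = 1347

The feasible region is unbounded (it extends along (1, 0)), but C strictly increases along every unbounded feasible direction, so there is no improving ray and the minimum is attained at a vertex.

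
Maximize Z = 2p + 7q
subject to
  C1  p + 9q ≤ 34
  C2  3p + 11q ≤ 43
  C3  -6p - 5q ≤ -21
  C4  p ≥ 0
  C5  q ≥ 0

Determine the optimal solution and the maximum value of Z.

Vertices and Z = 2p + 7q:
  (13/16, 59/16) → Z = 439/16
  (19/49, 183/49) → Z = 1319/49
  (43/3, 0) → Z = 86/3
  (7/2, 0) → Z = 7

p = 43/3, q = 0, maximum Z = 86/3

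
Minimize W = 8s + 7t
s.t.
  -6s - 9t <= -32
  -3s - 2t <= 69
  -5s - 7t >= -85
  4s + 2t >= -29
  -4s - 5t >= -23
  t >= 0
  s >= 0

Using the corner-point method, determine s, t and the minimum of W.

Feasible corners and W = 8s + 7t:
  (16/3, 0) → W = 128/3
  (0, 32/9) → W = 224/9
  (23/4, 0) → W = 46
  (0, 23/5) → W = 161/5

The optimum lies where -6s - 9t = -32 and s = 0.
Solving simultaneously gives s = 0, t = 32/9.

s = 0, t = 32/9, minimum W = 224/9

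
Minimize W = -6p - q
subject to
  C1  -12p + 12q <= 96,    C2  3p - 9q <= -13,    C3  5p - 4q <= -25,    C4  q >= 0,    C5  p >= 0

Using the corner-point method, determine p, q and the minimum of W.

p = 7, q = 15, minimum W = -57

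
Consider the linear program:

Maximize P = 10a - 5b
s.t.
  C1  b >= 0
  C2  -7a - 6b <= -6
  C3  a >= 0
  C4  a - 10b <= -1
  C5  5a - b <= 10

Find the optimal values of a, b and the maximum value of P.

a = 101/49, b = 15/49, maximum P = 935/49

Feasible corners and P = 10a - 5b:
  (0, 1) → P = -5
  (27/38, 13/76) → P = 25/4
  (101/49, 15/49) → P = 935/49
The feasible region is unbounded (it extends along (0, 1), (1, 5)), but P strictly decreases along every unbounded feasible direction, so there is no improving ray and the maximum is attained at a vertex.

At the optimal vertex, a - 10b = -1 and 5a - b = 10.
Solving simultaneously gives a = 101/49, b = 15/49.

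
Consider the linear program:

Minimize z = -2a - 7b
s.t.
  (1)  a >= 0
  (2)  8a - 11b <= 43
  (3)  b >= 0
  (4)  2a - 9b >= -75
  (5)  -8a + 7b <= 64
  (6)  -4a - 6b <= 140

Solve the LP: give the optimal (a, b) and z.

a = 606/25, b = 343/25, minimum z = -3613/25

Corner points and z = -2a - 7b:
  (0, 0) → z = 0
  (0, 25/3) → z = -175/3
  (43/8, 0) → z = -43/4
  (606/25, 343/25) → z = -3613/25

The binding constraints are 8a - 11b = 43 and 2a - 9b = -75.
Solving simultaneously gives a = 606/25, b = 343/25.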